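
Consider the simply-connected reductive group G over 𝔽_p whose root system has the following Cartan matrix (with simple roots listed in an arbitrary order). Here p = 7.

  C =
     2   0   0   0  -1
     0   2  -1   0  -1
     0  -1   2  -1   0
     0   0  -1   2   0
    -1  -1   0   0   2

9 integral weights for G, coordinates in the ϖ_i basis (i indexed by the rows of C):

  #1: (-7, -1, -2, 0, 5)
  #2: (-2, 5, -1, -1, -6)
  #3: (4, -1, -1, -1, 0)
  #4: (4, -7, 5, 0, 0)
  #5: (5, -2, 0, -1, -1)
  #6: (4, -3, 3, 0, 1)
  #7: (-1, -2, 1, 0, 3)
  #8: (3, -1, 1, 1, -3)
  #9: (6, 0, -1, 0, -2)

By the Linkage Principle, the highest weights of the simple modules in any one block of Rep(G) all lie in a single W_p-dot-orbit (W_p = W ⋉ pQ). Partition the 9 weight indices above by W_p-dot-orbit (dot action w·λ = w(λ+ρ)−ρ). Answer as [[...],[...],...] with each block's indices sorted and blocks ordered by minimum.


Root system A_5: the 5×5 matrix C matches after relabeling.

λ_j+ρ reflected into Ā_7 (⟨·,θ^∨⟩≤7); 5-tuples as given:

    [1] (5, 0, 0, 0, 1)
    [2] (5, 0, 0, 0, 1)
    [3] (5, 0, 0, 0, 1)
    [4] (0, 1, 0, 1, 5)
    [5] (5, 0, 0, 0, 1)
    [6] (2, 2, 0, 2, 0)
    [7] (0, 1, 1, 1, 3)
    [8] (2, 2, 0, 2, 0)
    [9] (5, 0, 0, 0, 1)

The 9 indices split into 4 linkage classes (same alcove rep ⇔ same W_7-dot-orbit):

[[1, 2, 3, 5, 9], [4], [6, 8], [7]]


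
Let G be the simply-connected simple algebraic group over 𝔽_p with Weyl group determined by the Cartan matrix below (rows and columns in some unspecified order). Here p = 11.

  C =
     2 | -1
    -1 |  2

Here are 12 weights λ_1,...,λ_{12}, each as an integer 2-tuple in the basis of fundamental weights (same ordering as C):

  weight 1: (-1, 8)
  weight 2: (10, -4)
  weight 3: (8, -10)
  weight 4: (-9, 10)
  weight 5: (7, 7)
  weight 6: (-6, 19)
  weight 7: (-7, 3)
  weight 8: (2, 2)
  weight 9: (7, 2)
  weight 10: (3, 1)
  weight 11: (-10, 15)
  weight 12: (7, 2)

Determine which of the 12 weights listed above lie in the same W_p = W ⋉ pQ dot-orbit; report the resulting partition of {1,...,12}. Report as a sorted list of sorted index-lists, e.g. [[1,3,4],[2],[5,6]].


Dynkin diagram of C (from the 2 off-diagonal −1 entries): A_2.

Each λ_j+ρ reduced to Ā_11; 2-tuples below use C's row order:

  [1] (0, 9) · [2] (8, 3) · [3] (0, 9) · [4] (8, 3) · [5] (3, 3) · [6] (4, 2) · [7] (4, 2) · [8] (3, 3) · [9] (8, 3) · [10] (4, 2) · [11] (4, 2) · [12] (8, 3)

4 distinct reps among the 12 weights ⇒ 4 W_11-linkage classes:

[[1, 3], [2, 4, 9, 12], [5, 8], [6, 7, 10, 11]]


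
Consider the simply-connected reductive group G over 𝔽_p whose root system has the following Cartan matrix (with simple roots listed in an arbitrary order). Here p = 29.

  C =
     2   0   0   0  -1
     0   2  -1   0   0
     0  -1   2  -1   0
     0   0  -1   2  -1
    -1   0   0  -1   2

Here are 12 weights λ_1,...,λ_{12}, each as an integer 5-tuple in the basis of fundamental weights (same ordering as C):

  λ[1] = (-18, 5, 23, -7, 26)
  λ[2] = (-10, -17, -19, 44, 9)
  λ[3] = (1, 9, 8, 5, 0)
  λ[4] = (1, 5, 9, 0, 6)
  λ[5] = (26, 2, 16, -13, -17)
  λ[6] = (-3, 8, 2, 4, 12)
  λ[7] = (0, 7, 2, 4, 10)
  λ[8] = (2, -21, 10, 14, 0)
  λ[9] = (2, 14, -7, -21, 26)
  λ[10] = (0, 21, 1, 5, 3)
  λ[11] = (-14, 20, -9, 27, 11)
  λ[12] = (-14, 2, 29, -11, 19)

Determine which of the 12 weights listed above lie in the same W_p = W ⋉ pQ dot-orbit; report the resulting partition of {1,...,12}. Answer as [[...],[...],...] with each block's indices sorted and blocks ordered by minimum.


Dynkin diagram of C (from the 8 off-diagonal −1 entries): A_5.

λ_j+ρ reflected into Ā_29 (⟨·,θ^∨⟩≤29); 5-tuples as given:

    λ_1 → (4, 16, 2, 5, 1)
    λ_2 → (1, 8, 3, 5, 11)
    λ_3 → (2, 10, 9, 6, 1)
    λ_4 → (2, 6, 10, 1, 7)
    λ_5 → (1, 8, 3, 5, 11)
    λ_6 → (1, 8, 3, 5, 11)
    λ_7 → (1, 8, 3, 5, 11)
    λ_8 → (2, 10, 9, 6, 1)
    λ_9 → (2, 10, 9, 6, 1)
    λ_10 → (4, 16, 2, 5, 1)
    λ_11 → (1, 8, 3, 5, 11)
    λ_12 → (2, 10, 9, 6, 1)

Linkage partition of the 12 weights (4 classes, p=29):

[[1, 10], [2, 5, 6, 7, 11], [3, 8, 9, 12], [4]]


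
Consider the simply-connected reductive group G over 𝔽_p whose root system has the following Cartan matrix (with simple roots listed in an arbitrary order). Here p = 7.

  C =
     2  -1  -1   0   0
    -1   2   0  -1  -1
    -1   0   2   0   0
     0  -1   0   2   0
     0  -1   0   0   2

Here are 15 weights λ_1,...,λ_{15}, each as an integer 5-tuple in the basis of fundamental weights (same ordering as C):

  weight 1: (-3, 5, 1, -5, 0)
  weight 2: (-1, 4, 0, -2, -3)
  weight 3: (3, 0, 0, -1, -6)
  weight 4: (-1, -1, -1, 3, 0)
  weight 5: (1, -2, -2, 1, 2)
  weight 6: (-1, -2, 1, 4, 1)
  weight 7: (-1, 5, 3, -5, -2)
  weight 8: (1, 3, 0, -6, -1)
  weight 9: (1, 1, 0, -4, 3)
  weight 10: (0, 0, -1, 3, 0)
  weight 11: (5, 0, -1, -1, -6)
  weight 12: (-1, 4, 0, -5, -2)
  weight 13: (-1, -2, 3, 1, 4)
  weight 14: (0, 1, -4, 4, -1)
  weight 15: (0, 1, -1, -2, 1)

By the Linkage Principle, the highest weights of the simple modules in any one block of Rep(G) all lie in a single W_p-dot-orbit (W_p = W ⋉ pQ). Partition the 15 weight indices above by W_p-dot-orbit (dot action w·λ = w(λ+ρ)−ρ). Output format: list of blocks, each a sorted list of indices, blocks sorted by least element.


Root system D_5: the 5×5 matrix C matches after relabeling.

Each λ_j+ρ reduced to Ā_7; 5-tuples below use C's row order:

  λ_1 → (0, 0, 0, 4, 1)
  λ_2 → (1, 1, 0, 1, 2)
  λ_3 → (0, 0, 1, 4, 1)
  λ_4 → (0, 0, 0, 4, 1)
  λ_5 → (0, 1, 1, 1, 2)
  λ_6 → (0, 0, 1, 4, 1)
  λ_7 → (1, 1, 0, 1, 2)
  λ_8 → (0, 0, 1, 4, 1)
  λ_9 → (0, 1, 1, 1, 2)
  λ_10 → (0, 0, 1, 4, 1)
  λ_11 → (0, 0, 0, 4, 1)
  λ_12 → (0, 0, 1, 4, 1)
  λ_13 → (0, 1, 1, 1, 2)
  λ_14 → (0, 0, 0, 4, 1)
  λ_15 → (1, 1, 0, 1, 2)

Grouping the 15 weights by Ā_7-representative: 4 linkage classes.

[[1, 4, 11, 14], [2, 7, 15], [3, 6, 8, 10, 12], [5, 9, 13]]


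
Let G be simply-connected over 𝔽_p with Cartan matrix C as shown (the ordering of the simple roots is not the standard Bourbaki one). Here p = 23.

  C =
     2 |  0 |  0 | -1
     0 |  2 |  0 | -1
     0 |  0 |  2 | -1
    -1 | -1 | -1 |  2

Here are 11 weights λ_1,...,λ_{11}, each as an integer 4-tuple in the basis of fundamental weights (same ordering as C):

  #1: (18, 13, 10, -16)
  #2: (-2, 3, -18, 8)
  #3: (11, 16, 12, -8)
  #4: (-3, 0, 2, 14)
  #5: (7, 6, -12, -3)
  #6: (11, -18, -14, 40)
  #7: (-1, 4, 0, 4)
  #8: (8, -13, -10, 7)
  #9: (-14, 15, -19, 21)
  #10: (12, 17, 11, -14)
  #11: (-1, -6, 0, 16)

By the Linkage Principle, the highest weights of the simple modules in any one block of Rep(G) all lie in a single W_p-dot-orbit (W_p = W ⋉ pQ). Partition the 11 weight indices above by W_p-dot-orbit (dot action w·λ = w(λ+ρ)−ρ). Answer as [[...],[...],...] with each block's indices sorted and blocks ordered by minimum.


Dynkin diagram of C (from the 6 off-diagonal −1 entries): D_4.

W_23-reps of the 11 weights in Ā_23 (same 4-coord order as C):

  1: (4, 1, 4, 4) · 2: (4, 1, 4, 4) · 3: (0, 5, 1, 5) · 4: (2, 1, 3, 4) · 5: (5, 6, 2, 0) · 6: (0, 5, 1, 5) · 7: (0, 5, 1, 5) · 8: (4, 1, 4, 4) · 9: (2, 1, 3, 4) · 10: (0, 5, 1, 5) · 11: (0, 5, 1, 5)

Linkage partition of the 11 weights (4 classes, p=23):

[[1, 2, 8], [3, 6, 7, 10, 11], [4, 9], [5]]


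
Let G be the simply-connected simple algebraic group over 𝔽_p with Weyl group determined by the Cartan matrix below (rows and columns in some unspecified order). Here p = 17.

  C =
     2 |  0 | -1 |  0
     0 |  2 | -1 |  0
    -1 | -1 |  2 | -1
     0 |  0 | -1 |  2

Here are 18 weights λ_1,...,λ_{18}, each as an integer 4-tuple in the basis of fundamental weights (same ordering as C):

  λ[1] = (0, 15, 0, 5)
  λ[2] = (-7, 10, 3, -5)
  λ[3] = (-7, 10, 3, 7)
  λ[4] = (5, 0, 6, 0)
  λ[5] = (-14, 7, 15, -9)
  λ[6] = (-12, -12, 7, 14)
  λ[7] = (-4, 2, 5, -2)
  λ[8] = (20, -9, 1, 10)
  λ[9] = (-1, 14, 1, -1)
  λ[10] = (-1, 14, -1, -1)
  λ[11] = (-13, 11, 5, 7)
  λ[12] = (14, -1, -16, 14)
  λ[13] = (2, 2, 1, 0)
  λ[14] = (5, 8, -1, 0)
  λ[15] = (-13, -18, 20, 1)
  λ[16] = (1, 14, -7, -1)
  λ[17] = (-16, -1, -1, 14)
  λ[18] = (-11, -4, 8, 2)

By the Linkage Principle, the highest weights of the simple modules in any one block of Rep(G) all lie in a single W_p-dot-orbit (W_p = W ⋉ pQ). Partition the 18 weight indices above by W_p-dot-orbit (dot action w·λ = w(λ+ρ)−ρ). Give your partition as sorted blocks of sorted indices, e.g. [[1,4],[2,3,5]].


Dynkin diagram of C (from the 6 off-diagonal −1 entries): D_4.

Each λ_j+ρ reduced to Ā_17; 4-tuples below use C's row order:

  λ_1 → (6, 9, 0, 1)
  λ_2 → (0, 5, 4, 2)
  λ_3 → (0, 5, 4, 2)
  λ_4 → (6, 1, 2, 1)
  λ_5 → (6, 1, 2, 1)
  λ_6 → (3, 3, 2, 1)
  λ_7 → (3, 3, 2, 1)
  λ_8 → (0, 5, 4, 2)
  λ_9 → (0, 15, 0, 0)
  λ_10 → (0, 15, 0, 0)
  λ_11 → (3, 3, 2, 1)
  λ_12 → (0, 15, 0, 0)
  λ_13 → (3, 3, 2, 1)
  λ_14 → (6, 9, 0, 1)
  λ_15 → (0, 5, 4, 2)
  λ_16 → (0, 5, 4, 2)
  λ_17 → (0, 15, 0, 0)
  λ_18 → (6, 1, 2, 1)

5 distinct reps among the 18 weights ⇒ 5 W_17-linkage classes:

[[1, 14], [2, 3, 8, 15, 16], [4, 5, 18], [6, 7, 11, 13], [9, 10, 12, 17]]


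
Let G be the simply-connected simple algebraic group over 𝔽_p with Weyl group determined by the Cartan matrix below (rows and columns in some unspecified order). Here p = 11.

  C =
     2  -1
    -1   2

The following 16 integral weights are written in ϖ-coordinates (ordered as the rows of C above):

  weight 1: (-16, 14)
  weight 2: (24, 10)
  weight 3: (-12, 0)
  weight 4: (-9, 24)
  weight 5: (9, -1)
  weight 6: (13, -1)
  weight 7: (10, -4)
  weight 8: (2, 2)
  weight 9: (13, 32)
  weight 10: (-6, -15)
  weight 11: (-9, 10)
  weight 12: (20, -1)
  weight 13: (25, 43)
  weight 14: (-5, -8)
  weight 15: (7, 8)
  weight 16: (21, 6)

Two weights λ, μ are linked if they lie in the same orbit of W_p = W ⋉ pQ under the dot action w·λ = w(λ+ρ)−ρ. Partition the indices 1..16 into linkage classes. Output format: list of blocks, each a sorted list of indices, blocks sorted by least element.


Dynkin diagram of C (from the 2 off-diagonal −1 entries): A_2.

Alcove-folded reps (p=11, 16 weights, presented ϖ-order):

  λ_1 → (7, 4);  λ_2 → (8, 3);  λ_3 → (1, 10);  λ_4 → (3, 3);  λ_5 → (10, 0);  λ_6 → (8, 3);  λ_7 → (8, 3);  λ_8 → (3, 3);  λ_9 → (8, 3);  λ_10 → (3, 3);  λ_11 → (8, 3);  λ_12 → (1, 10);  λ_13 → (7, 4);  λ_14 → (7, 4);  λ_15 → (2, 3);  λ_16 → (7, 4)

Grouping the 16 weights by Ā_11-representative: 6 linkage classes.

[[1, 13, 14, 16], [2, 6, 7, 9, 11], [3, 12], [4, 8, 10], [5], [15]]


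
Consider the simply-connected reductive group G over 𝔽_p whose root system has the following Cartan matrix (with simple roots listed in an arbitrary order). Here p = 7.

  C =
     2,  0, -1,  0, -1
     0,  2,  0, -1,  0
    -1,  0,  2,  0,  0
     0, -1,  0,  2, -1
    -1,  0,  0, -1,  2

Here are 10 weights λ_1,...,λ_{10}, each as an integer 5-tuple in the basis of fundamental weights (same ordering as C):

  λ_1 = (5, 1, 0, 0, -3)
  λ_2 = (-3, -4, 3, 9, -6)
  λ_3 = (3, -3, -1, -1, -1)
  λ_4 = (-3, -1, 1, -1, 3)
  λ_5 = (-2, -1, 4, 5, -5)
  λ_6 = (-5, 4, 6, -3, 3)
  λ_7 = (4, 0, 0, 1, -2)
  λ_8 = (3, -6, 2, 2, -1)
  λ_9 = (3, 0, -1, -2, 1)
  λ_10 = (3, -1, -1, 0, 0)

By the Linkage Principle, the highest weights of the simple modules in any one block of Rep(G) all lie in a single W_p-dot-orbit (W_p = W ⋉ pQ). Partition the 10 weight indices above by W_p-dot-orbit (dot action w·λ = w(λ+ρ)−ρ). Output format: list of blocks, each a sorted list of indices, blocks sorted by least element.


A_5 Cartan matrix, 5 simple roots permuted; ρ=(1,1,1,1,1).

W_7-reps of the 10 weights in Ā_7 (same 5-coord order as C):

    1: (4, 0, 0, 1, 1)
    2: (2, 0, 0, 0, 2)
    3: (2, 0, 0, 0, 2)
    4: (2, 0, 0, 0, 2)
    5: (4, 0, 0, 1, 1)
    6: (2, 0, 0, 0, 2)
    7: (4, 0, 0, 1, 1)
    8: (2, 0, 0, 0, 2)
    9: (4, 0, 0, 1, 1)
    10: (4, 0, 0, 1, 1)

2 distinct reps among the 10 weights ⇒ 2 W_7-linkage classes:

[[1, 5, 7, 9, 10], [2, 3, 4, 6, 8]]


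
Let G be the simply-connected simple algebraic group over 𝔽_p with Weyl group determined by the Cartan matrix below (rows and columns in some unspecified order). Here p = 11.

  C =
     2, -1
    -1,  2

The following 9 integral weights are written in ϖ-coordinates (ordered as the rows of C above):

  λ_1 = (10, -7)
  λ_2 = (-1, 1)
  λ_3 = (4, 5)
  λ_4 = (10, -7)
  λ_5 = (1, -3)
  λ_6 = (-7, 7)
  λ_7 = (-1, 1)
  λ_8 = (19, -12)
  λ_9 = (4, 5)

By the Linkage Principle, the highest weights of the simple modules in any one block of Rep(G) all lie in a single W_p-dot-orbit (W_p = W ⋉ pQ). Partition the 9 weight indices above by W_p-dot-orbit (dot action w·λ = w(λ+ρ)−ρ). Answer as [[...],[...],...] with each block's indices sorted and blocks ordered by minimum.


Dynkin diagram of C (from the 2 off-diagonal −1 entries): A_2.

W_11-reps of the 9 weights in Ā_11 (same 2-coord order as C):

  1: (5, 6);  2: (0, 2);  3: (5, 6);  4: (5, 6);  5: (0, 2);  6: (6, 2);  7: (0, 2);  8: (0, 2);  9: (5, 6)

These 9 weights hit 3 W_11-dot-orbits; sizes (4, 4, 1):

[[1, 3, 4, 9], [2, 5, 7, 8], [6]]


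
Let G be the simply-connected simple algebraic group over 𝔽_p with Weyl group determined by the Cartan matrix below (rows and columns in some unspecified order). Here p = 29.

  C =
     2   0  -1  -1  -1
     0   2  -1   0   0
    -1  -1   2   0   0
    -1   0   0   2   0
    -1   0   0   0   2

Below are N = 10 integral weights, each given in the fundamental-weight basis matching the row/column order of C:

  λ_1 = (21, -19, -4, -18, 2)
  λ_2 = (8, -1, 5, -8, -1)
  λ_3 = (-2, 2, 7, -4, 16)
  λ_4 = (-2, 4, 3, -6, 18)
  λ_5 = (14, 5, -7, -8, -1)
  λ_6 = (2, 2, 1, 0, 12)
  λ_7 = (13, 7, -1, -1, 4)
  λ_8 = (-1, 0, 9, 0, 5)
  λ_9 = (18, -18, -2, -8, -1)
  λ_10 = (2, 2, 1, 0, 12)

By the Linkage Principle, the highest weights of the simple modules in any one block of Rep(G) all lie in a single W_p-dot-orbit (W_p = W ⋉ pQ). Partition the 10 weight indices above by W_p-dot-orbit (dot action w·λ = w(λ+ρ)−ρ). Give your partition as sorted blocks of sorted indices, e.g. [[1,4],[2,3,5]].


D_5 Cartan matrix, 5 simple roots permuted; ρ=(1,1,1,1,1).

Alcove-folded reps (p=29, 10 weights, presented ϖ-order):

  λ_1 → (3, 3, 2, 1, 13)
  λ_2 → (2, 0, 6, 7, 0)
  λ_3 → (3, 3, 2, 1, 13)
  λ_4 → (3, 3, 2, 1, 13)
  λ_5 → (2, 0, 6, 7, 0)
  λ_6 → (3, 3, 2, 1, 13)
  λ_7 → (2, 4, 8, 0, 5)
  λ_8 → (0, 1, 10, 1, 6)
  λ_9 → (0, 1, 10, 1, 6)
  λ_10 → (3, 3, 2, 1, 13)

4 distinct reps among the 10 weights ⇒ 4 W_29-linkage classes:

[[1, 3, 4, 6, 10], [2, 5], [7], [8, 9]]


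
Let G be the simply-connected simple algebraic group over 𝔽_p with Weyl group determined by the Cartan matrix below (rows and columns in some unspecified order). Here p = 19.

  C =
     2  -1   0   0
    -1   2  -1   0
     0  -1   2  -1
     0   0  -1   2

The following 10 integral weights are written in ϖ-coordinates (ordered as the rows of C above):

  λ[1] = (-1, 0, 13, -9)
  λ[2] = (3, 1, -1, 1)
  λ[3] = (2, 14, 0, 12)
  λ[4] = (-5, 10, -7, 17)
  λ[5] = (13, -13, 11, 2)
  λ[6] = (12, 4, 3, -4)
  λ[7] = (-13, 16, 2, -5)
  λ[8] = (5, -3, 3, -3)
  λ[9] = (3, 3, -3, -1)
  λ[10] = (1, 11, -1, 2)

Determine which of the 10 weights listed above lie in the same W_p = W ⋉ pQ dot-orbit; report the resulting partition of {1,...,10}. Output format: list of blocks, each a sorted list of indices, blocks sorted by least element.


A_4 Cartan matrix, 4 simple roots permuted; ρ=(1,1,1,1).

Ā_19 reps of the 10 weights (A_4, coords as presented):

  λ_1 → (0, 1, 6, 8) · λ_2 → (4, 2, 0, 2) · λ_3 → (10, 5, 1, 0) · λ_4 → (0, 1, 6, 8) · λ_5 → (2, 12, 0, 3) · λ_6 → (10, 5, 1, 0) · λ_7 → (11, 4, 1, 2) · λ_8 → (4, 2, 0, 2) · λ_9 → (4, 2, 0, 2) · λ_10 → (2, 12, 0, 3)

The 10 indices split into 5 linkage classes (same alcove rep ⇔ same W_19-dot-orbit):

[[1, 4], [2, 8, 9], [3, 6], [5, 10], [7]]


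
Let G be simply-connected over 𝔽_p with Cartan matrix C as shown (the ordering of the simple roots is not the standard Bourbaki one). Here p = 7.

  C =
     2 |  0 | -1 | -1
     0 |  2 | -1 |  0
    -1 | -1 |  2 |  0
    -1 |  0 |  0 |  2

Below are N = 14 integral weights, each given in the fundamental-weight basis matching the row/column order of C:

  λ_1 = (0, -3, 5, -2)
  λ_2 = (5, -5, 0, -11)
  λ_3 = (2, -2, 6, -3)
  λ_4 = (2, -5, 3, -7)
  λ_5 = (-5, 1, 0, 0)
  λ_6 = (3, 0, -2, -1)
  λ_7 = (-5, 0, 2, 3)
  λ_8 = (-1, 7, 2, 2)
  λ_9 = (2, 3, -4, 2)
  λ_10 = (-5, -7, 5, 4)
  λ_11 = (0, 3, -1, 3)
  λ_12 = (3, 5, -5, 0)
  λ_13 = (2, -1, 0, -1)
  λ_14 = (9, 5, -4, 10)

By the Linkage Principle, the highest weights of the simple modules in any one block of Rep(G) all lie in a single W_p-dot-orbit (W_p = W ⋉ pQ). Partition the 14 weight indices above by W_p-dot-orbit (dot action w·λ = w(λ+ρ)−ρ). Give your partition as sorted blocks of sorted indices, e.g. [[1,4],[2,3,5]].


Root system A_4: the 4×4 matrix C matches after relabeling.

Each λ_j+ρ reduced to Ā_7; 4-tuples below use C's row order:

  1: (0, 2, 4, 1)
  2: (3, 0, 1, 0)
  3: (0, 2, 4, 1)
  4: (0, 1, 3, 3)
  5: (2, 1, 0, 1)
  6: (3, 0, 1, 0)
  7: (3, 0, 1, 0)
  8: (3, 0, 1, 0)
  9: (0, 1, 3, 3)
  10: (0, 2, 4, 1)
  11: (1, 2, 0, 2)
  12: (0, 2, 4, 1)
  13: (3, 0, 1, 0)
  14: (0, 1, 3, 3)

Linkage partition of the 14 weights (5 classes, p=7):

[[1, 3, 10, 12], [2, 6, 7, 8, 13], [4, 9, 14], [5], [11]]


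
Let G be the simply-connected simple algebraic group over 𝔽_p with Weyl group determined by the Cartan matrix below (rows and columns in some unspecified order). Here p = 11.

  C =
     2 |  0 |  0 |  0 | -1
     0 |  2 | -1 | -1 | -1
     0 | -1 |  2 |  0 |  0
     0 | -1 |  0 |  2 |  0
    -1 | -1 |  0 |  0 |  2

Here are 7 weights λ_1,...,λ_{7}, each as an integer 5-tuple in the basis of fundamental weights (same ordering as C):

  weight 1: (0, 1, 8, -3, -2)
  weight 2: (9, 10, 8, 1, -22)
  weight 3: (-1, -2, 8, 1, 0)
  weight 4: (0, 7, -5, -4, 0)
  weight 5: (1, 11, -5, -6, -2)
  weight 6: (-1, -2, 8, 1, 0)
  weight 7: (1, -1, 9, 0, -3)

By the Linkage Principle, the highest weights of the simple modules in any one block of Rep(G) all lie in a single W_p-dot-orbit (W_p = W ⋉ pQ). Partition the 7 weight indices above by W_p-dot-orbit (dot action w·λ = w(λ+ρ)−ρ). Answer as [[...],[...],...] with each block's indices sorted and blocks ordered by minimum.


D_5 Cartan matrix, 5 simple roots permuted; ρ=(1,1,1,1,1).

Ā_11 reps of the 7 weights (D_5, coords as presented):

  λ_1 → (0, 1, 8, 1, 0)
  λ_2 → (0, 1, 8, 1, 0)
  λ_3 → (0, 1, 8, 1, 0)
  λ_4 → (1, 1, 4, 3, 0)
  λ_5 → (2, 1, 2, 3, 1)
  λ_6 → (0, 1, 8, 1, 0)
  λ_7 → (0, 1, 8, 1, 0)

These 7 weights hit 3 W_11-dot-orbits; sizes (5, 1, 1):

[[1, 2, 3, 6, 7], [4], [5]]


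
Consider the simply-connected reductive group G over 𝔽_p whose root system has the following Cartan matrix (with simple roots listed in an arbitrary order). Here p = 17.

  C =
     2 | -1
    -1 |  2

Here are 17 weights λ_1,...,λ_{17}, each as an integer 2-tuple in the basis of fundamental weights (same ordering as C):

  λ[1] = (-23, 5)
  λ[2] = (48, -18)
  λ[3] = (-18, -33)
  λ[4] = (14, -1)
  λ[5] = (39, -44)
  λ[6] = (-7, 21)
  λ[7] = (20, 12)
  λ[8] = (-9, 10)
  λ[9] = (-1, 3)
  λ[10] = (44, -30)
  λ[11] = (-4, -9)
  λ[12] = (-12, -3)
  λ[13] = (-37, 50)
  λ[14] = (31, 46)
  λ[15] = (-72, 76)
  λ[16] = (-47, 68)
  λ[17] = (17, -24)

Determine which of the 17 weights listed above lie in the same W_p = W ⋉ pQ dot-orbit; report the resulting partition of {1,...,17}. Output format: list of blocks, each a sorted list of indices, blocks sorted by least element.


Root system A_2: the 2×2 matrix C matches after relabeling.

λ_j+ρ reflected into Ā_17 (⟨·,θ^∨⟩≤17); 2-tuples as given:

    1: (1, 11)
    2: (15, 0)
    3: (15, 0)
    4: (15, 0)
    5: (8, 3)
    6: (1, 11)
    7: (0, 4)
    8: (8, 3)
    9: (0, 4)
    10: (1, 11)
    11: (8, 3)
    12: (2, 11)
    13: (15, 0)
    14: (2, 11)
    15: (8, 3)
    16: (1, 11)
    17: (1, 11)

Grouping the 17 weights by Ā_17-representative: 5 linkage classes.

[[1, 6, 10, 16, 17], [2, 3, 4, 13], [5, 8, 11, 15], [7, 9], [12, 14]]


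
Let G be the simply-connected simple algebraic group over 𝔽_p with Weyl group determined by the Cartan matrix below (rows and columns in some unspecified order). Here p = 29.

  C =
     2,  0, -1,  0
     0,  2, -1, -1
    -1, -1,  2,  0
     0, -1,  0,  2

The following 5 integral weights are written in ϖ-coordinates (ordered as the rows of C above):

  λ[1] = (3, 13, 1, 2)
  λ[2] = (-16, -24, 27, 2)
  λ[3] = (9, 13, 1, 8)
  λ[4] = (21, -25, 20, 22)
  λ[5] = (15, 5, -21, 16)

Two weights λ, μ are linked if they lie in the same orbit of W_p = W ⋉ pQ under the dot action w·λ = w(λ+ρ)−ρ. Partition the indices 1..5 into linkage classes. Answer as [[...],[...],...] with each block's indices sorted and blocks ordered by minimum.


Type A_4, rank 4, |W|=120; reorder rows/cols to standard.

Ā_29 reps of the 5 weights (A_4, coords as presented):

  λ_1 → (4, 14, 2, 3);  λ_2 → (5, 7, 3, 13);  λ_3 → (4, 14, 2, 3);  λ_4 → (5, 7, 3, 13);  λ_5 → (4, 14, 2, 3)

2 distinct reps among the 5 weights ⇒ 2 W_29-linkage classes:

[[1, 3, 5], [2, 4]]


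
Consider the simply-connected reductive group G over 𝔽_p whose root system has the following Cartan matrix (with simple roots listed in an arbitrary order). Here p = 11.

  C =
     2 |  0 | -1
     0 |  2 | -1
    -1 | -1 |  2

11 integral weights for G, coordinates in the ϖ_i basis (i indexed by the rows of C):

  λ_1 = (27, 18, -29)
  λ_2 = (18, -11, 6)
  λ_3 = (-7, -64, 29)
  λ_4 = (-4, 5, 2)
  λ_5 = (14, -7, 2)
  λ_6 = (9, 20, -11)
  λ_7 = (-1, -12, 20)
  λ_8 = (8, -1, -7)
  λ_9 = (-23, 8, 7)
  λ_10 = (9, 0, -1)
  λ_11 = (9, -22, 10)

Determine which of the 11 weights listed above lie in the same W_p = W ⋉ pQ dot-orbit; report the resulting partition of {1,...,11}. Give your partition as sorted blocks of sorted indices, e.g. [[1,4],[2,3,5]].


Root system A_3: the 3×3 matrix C matches after relabeling.

Alcove-folded reps (p=11, 11 weights, presented ϖ-order):

  λ_1+ρ ↦ (3, 6, 0)
  λ_2+ρ ↦ (4, 3, 1)
  λ_3+ρ ↦ (3, 6, 0)
  λ_4+ρ ↦ (3, 6, 0)
  λ_5+ρ ↦ (4, 3, 1)
  λ_6+ρ ↦ (10, 1, 0)
  λ_7+ρ ↦ (10, 1, 0)
  λ_8+ρ ↦ (3, 6, 0)
  λ_9+ρ ↦ (3, 6, 0)
  λ_10+ρ ↦ (10, 1, 0)
  λ_11+ρ ↦ (10, 1, 0)

3 distinct reps among the 11 weights ⇒ 3 W_11-linkage classes:

[[1, 3, 4, 8, 9], [2, 5], [6, 7, 10, 11]]


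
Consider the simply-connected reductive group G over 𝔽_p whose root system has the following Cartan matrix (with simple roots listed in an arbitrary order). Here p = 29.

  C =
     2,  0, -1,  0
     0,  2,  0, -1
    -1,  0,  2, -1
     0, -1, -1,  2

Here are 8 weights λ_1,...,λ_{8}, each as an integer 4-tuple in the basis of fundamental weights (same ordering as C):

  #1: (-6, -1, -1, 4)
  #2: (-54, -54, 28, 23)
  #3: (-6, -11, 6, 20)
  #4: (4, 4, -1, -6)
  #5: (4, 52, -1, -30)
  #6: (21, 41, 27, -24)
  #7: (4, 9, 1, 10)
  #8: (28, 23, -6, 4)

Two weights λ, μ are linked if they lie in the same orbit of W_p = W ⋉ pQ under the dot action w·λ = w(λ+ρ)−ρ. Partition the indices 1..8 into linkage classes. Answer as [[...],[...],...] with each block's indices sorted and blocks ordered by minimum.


Cartan matrix: type A_4 (|W|=120); un-permuting the 4 rows.

λ_j+ρ reflected into Ā_29 (⟨·,θ^∨⟩≤29); 4-tuples as given:

  1: (0, 0, 5, 0)
  2: (0, 0, 5, 0)
  3: (5, 10, 2, 11)
  4: (0, 0, 5, 0)
  5: (0, 0, 5, 0)
  6: (5, 10, 2, 11)
  7: (5, 10, 2, 11)
  8: (0, 0, 5, 0)

2 distinct reps among the 8 weights ⇒ 2 W_29-linkage classes:

[[1, 2, 4, 5, 8], [3, 6, 7]]


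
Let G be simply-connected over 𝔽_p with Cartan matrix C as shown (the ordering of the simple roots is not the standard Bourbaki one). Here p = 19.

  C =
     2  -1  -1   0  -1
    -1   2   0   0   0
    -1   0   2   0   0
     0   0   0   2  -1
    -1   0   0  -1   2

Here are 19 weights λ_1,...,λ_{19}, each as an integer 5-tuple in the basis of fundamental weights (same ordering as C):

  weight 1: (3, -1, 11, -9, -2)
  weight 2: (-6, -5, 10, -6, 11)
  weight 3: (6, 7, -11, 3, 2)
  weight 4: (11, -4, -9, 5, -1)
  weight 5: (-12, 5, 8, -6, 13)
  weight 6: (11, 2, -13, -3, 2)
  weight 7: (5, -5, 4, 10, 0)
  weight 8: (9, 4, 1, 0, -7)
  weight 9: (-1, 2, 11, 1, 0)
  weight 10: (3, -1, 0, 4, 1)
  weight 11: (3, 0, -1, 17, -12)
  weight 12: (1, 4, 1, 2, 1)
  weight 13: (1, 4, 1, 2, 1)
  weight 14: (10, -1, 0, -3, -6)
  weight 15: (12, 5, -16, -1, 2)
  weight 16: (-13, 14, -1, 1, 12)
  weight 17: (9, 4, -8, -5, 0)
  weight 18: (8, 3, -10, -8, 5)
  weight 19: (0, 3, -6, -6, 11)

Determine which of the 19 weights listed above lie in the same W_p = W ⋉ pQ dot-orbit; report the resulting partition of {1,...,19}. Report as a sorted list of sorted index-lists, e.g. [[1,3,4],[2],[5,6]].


D_5 Cartan matrix, 5 simple roots permuted; ρ=(1,1,1,1,1).

Ā_19 reps of the 19 weights (D_5, coords as presented):

    λ_1 → (0, 5, 7, 1, 3)
    λ_2 → (2, 5, 2, 3, 2)
    λ_3 → (0, 5, 7, 1, 3)
    λ_4 → (1, 3, 8, 6, 0)
    λ_5 → (2, 5, 2, 3, 2)
    λ_6 → (0, 3, 12, 2, 1)
    λ_7 → (4, 0, 1, 5, 2)
    λ_8 → (2, 5, 2, 3, 2)
    λ_9 → (0, 3, 12, 2, 1)
    λ_10 → (4, 0, 1, 5, 2)
    λ_11 → (4, 0, 1, 5, 2)
    λ_12 → (2, 5, 2, 3, 2)
    λ_13 → (2, 5, 2, 3, 2)
    λ_14 → (4, 0, 1, 5, 2)
    λ_15 → (0, 3, 12, 2, 1)
    λ_16 → (0, 3, 12, 2, 1)
    λ_17 → (0, 5, 7, 1, 3)
    λ_18 → (1, 3, 8, 6, 0)
    λ_19 → (4, 0, 1, 5, 2)

Grouping the 19 weights by Ā_19-representative: 5 linkage classes.

[[1, 3, 17], [2, 5, 8, 12, 13], [4, 18], [6, 9, 15, 16], [7, 10, 11, 14, 19]]


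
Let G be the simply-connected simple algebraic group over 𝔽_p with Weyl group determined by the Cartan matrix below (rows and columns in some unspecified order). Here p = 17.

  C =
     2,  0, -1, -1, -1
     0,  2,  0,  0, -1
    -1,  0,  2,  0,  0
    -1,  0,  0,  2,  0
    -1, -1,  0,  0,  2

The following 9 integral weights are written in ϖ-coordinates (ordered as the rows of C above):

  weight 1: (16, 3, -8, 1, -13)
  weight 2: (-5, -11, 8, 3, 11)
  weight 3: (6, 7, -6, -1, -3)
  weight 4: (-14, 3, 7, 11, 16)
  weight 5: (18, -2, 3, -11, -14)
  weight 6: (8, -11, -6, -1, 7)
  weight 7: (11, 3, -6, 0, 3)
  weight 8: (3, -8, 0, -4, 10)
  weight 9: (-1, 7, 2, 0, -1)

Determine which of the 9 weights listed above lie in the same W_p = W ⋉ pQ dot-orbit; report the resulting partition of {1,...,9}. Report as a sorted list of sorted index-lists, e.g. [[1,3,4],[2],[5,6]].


D_5 Cartan matrix, 5 simple roots permuted; ρ=(1,1,1,1,1).

Ā_17 reps of the 9 weights (D_5, coords as presented):

    1: (0, 6, 5, 0, 2)
    2: (0, 6, 5, 0, 2)
    3: (0, 6, 5, 0, 2)
    4: (1, 7, 1, 3, 0)
    5: (1, 7, 1, 3, 0)
    6: (0, 6, 5, 0, 2)
    7: (1, 7, 1, 3, 0)
    8: (1, 7, 1, 3, 0)
    9: (0, 8, 3, 1, 0)

Partition of {1..9} into 3 W_17-dot-orbits:

[[1, 2, 3, 6], [4, 5, 7, 8], [9]]


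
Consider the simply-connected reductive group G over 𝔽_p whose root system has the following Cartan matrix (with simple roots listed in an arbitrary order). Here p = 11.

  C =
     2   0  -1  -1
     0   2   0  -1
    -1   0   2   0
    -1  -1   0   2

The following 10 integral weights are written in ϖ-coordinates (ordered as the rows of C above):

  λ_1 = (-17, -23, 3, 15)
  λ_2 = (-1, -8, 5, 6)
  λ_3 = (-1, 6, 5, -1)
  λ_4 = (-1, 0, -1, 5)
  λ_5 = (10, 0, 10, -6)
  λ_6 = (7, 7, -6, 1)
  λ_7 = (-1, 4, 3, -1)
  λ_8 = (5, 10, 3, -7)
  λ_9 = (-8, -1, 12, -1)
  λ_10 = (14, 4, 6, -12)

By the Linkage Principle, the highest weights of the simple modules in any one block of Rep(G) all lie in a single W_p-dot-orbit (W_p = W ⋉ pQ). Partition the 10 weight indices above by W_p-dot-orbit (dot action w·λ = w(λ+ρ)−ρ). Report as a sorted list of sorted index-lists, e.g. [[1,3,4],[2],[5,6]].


A_4 Cartan matrix, 4 simple roots permuted; ρ=(1,1,1,1).

Each λ_j+ρ reduced to Ā_11; 4-tuples below use C's row order:

  1: (0, 1, 0, 6) · 2: (0, 5, 4, 0) · 3: (0, 5, 4, 0) · 4: (0, 1, 0, 6) · 5: (0, 1, 0, 6) · 6: (1, 1, 2, 2) · 7: (0, 5, 4, 0) · 8: (0, 1, 0, 6) · 9: (0, 5, 4, 0) · 10: (0, 5, 4, 0)

Linkage partition of the 10 weights (3 classes, p=11):

[[1, 4, 5, 8], [2, 3, 7, 9, 10], [6]]


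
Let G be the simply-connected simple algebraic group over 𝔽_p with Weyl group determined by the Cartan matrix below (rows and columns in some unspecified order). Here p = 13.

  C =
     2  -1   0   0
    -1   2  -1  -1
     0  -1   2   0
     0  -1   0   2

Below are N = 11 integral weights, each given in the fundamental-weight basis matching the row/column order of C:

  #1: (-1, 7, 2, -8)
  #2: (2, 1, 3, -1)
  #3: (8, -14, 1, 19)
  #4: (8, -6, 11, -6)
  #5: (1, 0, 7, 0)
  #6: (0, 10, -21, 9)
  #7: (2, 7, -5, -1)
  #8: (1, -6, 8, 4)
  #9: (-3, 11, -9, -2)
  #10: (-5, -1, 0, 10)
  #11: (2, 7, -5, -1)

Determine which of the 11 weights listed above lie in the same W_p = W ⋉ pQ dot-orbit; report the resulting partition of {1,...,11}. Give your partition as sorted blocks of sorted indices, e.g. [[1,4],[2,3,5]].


Cartan matrix: type D_4 (|W|=192); un-permuting the 4 rows.

λ_j+ρ reflected into Ā_13 (⟨·,θ^∨⟩≤13); 4-tuples as given:

    λ_1+ρ ↦ (0, 1, 3, 7)
    λ_2+ρ ↦ (3, 2, 4, 0)
    λ_3+ρ ↦ (3, 2, 4, 0)
    λ_4+ρ ↦ (1, 1, 2, 5)
    λ_5+ρ ↦ (2, 1, 8, 1)
    λ_6+ρ ↦ (0, 1, 3, 7)
    λ_7+ρ ↦ (3, 2, 4, 0)
    λ_8+ρ ↦ (3, 2, 4, 0)
    λ_9+ρ ↦ (2, 1, 8, 1)
    λ_10+ρ ↦ (0, 1, 3, 7)
    λ_11+ρ ↦ (3, 2, 4, 0)

Partition of {1..11} into 4 W_13-dot-orbits:

[[1, 6, 10], [2, 3, 7, 8, 11], [4], [5, 9]]


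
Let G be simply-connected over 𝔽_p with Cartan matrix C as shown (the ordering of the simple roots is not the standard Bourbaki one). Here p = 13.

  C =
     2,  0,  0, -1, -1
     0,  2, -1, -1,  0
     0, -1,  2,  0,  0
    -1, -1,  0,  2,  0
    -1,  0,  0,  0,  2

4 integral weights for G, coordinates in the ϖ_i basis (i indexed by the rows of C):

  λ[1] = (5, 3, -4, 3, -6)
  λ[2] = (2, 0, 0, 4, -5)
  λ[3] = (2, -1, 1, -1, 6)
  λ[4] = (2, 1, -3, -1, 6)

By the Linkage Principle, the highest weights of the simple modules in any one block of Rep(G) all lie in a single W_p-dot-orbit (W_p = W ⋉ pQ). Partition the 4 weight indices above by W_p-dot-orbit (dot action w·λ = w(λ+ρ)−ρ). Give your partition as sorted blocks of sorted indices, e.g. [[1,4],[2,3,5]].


Cartan matrix: type A_5 (|W|=720); un-permuting the 5 rows.

W_13-reps of the 4 weights in Ā_13 (same 5-coord order as C):

    [1] (1, 1, 2, 4, 4)
    [2] (1, 1, 1, 4, 3)
    [3] (3, 0, 2, 0, 7)
    [4] (3, 0, 2, 0, 7)

The 4 indices split into 3 linkage classes (same alcove rep ⇔ same W_13-dot-orbit):

[[1], [2], [3, 4]]


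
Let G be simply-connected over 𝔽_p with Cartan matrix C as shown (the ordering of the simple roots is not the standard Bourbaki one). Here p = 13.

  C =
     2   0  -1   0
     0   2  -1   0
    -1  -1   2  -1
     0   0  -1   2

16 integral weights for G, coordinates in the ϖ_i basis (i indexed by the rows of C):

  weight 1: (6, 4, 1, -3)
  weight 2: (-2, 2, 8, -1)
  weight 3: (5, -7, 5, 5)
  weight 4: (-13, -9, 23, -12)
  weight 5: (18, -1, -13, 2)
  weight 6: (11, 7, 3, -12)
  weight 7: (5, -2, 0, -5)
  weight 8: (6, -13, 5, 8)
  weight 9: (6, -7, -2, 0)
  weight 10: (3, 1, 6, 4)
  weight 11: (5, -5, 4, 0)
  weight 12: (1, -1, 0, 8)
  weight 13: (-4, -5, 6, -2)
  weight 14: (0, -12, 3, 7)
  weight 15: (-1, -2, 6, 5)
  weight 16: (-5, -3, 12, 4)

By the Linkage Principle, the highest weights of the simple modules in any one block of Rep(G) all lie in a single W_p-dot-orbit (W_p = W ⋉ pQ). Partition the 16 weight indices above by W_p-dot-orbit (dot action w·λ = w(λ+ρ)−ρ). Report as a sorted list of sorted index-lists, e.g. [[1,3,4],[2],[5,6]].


Dynkin diagram of C (from the 6 off-diagonal −1 entries): D_4.

Each λ_j+ρ reduced to Ā_13; 4-tuples below use C's row order:

  1: (6, 4, 1, 1) · 2: (1, 3, 1, 0) · 3: (1, 1, 5, 1) · 4: (1, 3, 1, 0) · 5: (2, 3, 1, 0) · 6: (1, 3, 1, 0) · 7: (2, 3, 1, 0) · 8: (2, 3, 1, 0) · 9: (0, 1, 0, 6) · 10: (1, 3, 1, 0) · 11: (6, 4, 1, 1) · 12: (2, 0, 1, 9) · 13: (2, 3, 1, 0) · 14: (6, 4, 1, 1) · 15: (0, 1, 0, 6) · 16: (1, 3, 1, 0)

Partition of {1..16} into 6 W_13-dot-orbits:

[[1, 11, 14], [2, 4, 6, 10, 16], [3], [5, 7, 8, 13], [9, 15], [12]]


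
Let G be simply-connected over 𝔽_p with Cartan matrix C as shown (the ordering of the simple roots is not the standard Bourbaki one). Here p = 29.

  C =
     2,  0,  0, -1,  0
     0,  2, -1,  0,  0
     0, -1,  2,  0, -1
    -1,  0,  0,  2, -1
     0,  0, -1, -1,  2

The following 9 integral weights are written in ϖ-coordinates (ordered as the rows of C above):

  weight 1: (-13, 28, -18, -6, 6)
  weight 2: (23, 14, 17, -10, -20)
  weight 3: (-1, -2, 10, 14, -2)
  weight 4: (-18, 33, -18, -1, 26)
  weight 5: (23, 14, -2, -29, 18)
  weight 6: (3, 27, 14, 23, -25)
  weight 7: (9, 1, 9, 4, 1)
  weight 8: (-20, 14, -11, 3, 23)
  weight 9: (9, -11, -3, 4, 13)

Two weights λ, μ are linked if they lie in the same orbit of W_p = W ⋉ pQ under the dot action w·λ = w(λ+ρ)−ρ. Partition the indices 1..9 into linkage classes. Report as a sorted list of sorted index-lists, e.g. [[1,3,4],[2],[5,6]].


Dynkin diagram of C (from the 8 off-diagonal −1 entries): A_5.

Alcove-folded reps (p=29, 9 weights, presented ϖ-order):

    λ_1 → (10, 2, 10, 5, 2)
    λ_2 → (0, 1, 9, 14, 1)
    λ_3 → (0, 1, 9, 14, 1)
    λ_4 → (10, 2, 10, 5, 2)
    λ_5 → (0, 1, 9, 14, 1)
    λ_6 → (0, 1, 9, 14, 1)
    λ_7 → (10, 2, 10, 5, 2)
    λ_8 → (0, 1, 9, 14, 1)
    λ_9 → (10, 2, 10, 5, 2)

2 distinct reps among the 9 weights ⇒ 2 W_29-linkage classes:

[[1, 4, 7, 9], [2, 3, 5, 6, 8]]


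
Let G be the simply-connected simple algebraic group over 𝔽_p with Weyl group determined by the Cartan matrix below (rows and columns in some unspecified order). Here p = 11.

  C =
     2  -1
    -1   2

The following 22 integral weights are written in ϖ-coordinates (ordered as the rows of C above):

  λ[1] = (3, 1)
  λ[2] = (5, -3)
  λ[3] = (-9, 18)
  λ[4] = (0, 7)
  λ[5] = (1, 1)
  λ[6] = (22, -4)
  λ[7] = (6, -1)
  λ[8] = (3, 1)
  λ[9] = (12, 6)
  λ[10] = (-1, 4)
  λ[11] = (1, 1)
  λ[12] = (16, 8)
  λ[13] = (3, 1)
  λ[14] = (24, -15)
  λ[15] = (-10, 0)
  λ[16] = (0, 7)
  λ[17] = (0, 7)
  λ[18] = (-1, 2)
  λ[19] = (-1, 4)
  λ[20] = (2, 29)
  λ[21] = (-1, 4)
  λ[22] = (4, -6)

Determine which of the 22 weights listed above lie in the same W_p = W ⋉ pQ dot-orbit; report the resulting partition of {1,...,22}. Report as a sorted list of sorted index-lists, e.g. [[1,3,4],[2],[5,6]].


Root system A_2: the 2×2 matrix C matches after relabeling.

λ_j+ρ reflected into Ā_11 (⟨·,θ^∨⟩≤11); 2-tuples as given:

  [1] (4, 2)
  [2] (4, 2)
  [3] (0, 3)
  [4] (1, 8)
  [5] (2, 2)
  [6] (1, 8)
  [7] (7, 0)
  [8] (4, 2)
  [9] (2, 2)
  [10] (0, 5)
  [11] (2, 2)
  [12] (4, 2)
  [13] (4, 2)
  [14] (0, 3)
  [15] (1, 8)
  [16] (1, 8)
  [17] (1, 8)
  [18] (0, 3)
  [19] (0, 5)
  [20] (0, 3)
  [21] (0, 5)
  [22] (0, 5)

Grouping the 22 weights by Ā_11-representative: 6 linkage classes.

[[1, 2, 8, 12, 13], [3, 14, 18, 20], [4, 6, 15, 16, 17], [5, 9, 11], [7], [10, 19, 21, 22]]


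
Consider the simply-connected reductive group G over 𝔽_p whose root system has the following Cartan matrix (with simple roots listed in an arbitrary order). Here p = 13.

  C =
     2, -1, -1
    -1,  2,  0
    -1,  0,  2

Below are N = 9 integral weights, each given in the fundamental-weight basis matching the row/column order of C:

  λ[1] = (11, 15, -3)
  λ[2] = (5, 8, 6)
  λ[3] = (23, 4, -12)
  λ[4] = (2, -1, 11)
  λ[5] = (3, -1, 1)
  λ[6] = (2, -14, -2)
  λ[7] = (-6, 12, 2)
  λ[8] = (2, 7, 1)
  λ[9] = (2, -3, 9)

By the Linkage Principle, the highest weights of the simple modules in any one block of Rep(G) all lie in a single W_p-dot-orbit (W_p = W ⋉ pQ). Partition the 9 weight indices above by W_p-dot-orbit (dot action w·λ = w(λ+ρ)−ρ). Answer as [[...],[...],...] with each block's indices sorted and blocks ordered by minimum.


Cartan matrix: type A_3 (|W|=24); un-permuting the 3 rows.

W_13-reps of the 9 weights in Ā_13 (same 3-coord order as C):

  [1] (1, 2, 10);  [2] (4, 0, 2);  [3] (3, 8, 2);  [4] (1, 2, 10);  [5] (4, 0, 2);  [6] (1, 2, 10);  [7] (3, 8, 2);  [8] (3, 8, 2);  [9] (1, 2, 10)

Linkage partition of the 9 weights (3 classes, p=13):

[[1, 4, 6, 9], [2, 5], [3, 7, 8]]


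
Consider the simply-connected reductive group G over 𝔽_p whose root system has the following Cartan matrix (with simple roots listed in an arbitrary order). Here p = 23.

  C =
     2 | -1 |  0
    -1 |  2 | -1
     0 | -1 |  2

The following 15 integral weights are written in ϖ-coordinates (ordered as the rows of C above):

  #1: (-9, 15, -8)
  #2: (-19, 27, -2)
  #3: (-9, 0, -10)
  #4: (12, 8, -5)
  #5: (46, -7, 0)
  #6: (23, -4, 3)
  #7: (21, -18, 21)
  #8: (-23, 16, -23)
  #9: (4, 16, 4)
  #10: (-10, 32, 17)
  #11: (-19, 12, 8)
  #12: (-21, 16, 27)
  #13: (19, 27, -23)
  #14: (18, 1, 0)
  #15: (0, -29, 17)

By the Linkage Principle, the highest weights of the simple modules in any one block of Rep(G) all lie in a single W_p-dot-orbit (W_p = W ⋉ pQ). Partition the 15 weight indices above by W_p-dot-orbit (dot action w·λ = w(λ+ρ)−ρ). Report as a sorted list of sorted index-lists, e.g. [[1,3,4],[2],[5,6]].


Type A_3, rank 3, |W|=24; reorder rows/cols to standard.

Folding the 15 weights λ_j+ρ into Ā_23 (reps in the given 3-coord order):

  [1] (8, 1, 7) · [2] (13, 5, 4) · [3] (8, 1, 7) · [4] (13, 5, 4) · [5] (1, 17, 1) · [6] (19, 2, 1) · [7] (1, 17, 1) · [8] (1, 17, 1) · [9] (1, 17, 1) · [10] (13, 5, 4) · [11] (13, 5, 4) · [12] (3, 2, 1) · [13] (3, 2, 1) · [14] (19, 2, 1) · [15] (13, 5, 4)

5 distinct reps among the 15 weights ⇒ 5 W_23-linkage classes:

[[1, 3], [2, 4, 10, 11, 15], [5, 7, 8, 9], [6, 14], [12, 13]]


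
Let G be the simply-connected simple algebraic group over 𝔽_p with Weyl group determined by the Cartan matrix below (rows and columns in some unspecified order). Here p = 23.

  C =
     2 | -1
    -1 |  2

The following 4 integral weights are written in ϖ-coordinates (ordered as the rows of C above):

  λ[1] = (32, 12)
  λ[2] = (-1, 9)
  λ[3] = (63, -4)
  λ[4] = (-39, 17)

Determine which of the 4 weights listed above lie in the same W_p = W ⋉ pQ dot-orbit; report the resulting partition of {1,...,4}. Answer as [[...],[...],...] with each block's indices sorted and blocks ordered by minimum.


A_2 Cartan matrix, 2 simple roots permuted; ρ=(1,1).

Folding the 4 weights λ_j+ρ into Ā_23 (reps in the given 2-coord order):

  λ_1 → (0, 10);  λ_2 → (0, 10);  λ_3 → (3, 5);  λ_4 → (3, 5)

Partition of {1..4} into 2 W_23-dot-orbits:

[[1, 2], [3, 4]]


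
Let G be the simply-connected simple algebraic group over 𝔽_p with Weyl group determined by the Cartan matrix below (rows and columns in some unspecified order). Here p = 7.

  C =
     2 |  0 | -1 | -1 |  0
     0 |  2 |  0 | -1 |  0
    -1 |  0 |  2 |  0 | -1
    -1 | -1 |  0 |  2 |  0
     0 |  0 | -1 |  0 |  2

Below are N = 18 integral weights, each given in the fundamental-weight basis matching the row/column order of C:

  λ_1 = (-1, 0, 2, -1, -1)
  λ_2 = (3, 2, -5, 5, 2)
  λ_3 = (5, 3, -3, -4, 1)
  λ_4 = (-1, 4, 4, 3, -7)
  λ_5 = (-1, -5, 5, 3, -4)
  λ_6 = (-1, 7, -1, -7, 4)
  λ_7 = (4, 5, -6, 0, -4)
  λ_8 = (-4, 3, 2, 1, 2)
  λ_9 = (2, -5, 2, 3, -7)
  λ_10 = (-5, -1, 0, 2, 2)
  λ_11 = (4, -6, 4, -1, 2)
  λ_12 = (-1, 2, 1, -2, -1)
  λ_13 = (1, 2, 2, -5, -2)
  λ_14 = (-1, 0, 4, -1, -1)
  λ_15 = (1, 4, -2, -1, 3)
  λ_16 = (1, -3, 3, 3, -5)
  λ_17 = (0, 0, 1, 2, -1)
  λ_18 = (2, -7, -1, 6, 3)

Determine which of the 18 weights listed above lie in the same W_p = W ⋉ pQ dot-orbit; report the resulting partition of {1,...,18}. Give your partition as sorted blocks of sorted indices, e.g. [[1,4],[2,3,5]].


C ↔ A_5 under row/col permutation; |W(A_5)| = 720.

Each λ_j+ρ reduced to Ā_7; 5-tuples below use C's row order:

    λ_1+ρ ↦ (0, 1, 3, 0, 0)
    λ_2+ρ ↦ (2, 1, 0, 1, 1)
    λ_3+ρ ↦ (1, 1, 2, 3, 0)
    λ_4+ρ ↦ (1, 2, 1, 0, 0)
    λ_5+ρ ↦ (0, 1, 3, 0, 0)
    λ_6+ρ ↦ (0, 1, 5, 0, 0)
    λ_7+ρ ↦ (1, 1, 0, 1, 0)
    λ_8+ρ ↦ (2, 1, 0, 1, 1)
    λ_9+ρ ↦ (0, 1, 3, 0, 0)
    λ_10+ρ ↦ (0, 1, 3, 0, 0)
    λ_11+ρ ↦ (1, 2, 1, 0, 0)
    λ_12+ρ ↦ (1, 2, 1, 0, 0)
    λ_13+ρ ↦ (2, 1, 0, 1, 1)
    λ_14+ρ ↦ (0, 1, 5, 0, 0)
    λ_15+ρ ↦ (1, 2, 1, 0, 0)
    λ_16+ρ ↦ (2, 1, 0, 1, 1)
    λ_17+ρ ↦ (1, 1, 2, 3, 0)
    λ_18+ρ ↦ (0, 1, 3, 0, 0)

Grouping the 18 weights by Ā_7-representative: 6 linkage classes.

[[1, 5, 9, 10, 18], [2, 8, 13, 16], [3, 17], [4, 11, 12, 15], [6, 14], [7]]
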